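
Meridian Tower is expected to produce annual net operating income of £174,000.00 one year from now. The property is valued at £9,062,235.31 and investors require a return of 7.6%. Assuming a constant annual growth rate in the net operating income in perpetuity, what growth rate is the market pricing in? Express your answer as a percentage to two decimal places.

5.68%

P = D₁/(r−g) ⇒ g = r − D₁/P = 0.076 − £174,000.00/£9,062,235.31 = 0.056799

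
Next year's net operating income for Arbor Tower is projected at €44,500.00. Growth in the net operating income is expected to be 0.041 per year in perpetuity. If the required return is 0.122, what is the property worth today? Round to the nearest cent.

€549382.72

Growing perpetuity: P = D₁ / (r − g) = €44,500.0000 / (0.122 − 0.041) = €549,382.72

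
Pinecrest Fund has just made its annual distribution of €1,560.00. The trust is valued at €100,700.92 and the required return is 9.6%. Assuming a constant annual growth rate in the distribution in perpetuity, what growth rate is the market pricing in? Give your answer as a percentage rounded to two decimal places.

7.93%

P = D₀(1+g)/(r−g) ⇒ P(r−g) = D₀(1+g) ⇒ g(P+D₀) = P·r − D₀
g = (P·r − D₀)/(P + D₀) = (€100,700.92×0.096 − €1,560.00) / (€100,700.92 + €1,560.00) = 0.079280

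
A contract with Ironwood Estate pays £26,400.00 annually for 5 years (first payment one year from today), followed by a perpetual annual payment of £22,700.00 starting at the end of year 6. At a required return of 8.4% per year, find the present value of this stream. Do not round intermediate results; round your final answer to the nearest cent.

£284856.68

PV of 5-year annuity: £26,400.00 × [1 − (1+0.084)^−5] / 0.084 = 104305.57000
Perpetuity value at year 5: £22,700.00 / 0.084 = 270238.09524
PV of perpetuity: 270238.09524 / (1+0.084)^5 = 180551.10891
Total PV = 104305.57000 + 180551.10891 = 284856.67891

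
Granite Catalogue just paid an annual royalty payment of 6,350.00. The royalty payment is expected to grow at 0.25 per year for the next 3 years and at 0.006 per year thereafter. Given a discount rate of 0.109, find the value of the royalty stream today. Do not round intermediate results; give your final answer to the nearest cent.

113129.37

D_1 = 7937.50000
D_2 = 9921.87500
D_3 = 12402.34375
Terminal value at year 3: TV = D_3×(1+g_2)/(r−g_2) = 12476.75781/0.103 = 121133.57100
P_0 = D_1/(1+r)^1 + D_2/(1+r)^2 + D_3/(1+r)^3 + TV/(1+r)^3
    = 7157.34896 + 8067.34554 + 9093.04051 + 88811.63837 = 113129.37339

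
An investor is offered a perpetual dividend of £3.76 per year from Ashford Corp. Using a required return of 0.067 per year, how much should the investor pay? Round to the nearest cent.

Level perpetuity: PV = C / r = £3.76 / 0.067 = £56.12

£56.12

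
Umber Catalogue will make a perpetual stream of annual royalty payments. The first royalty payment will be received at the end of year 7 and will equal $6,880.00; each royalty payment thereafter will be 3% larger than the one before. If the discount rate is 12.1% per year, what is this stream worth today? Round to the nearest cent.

Value at end of year 6: C₁ / (r − g) = $6,880.00 / (0.121 − 0.03) = $75,604.3956
Discount to today: PV = $75,604.3956 / (1 + 0.121)^6 = $75,604.3956 / 1.984420 = $38,098.98

$38098.98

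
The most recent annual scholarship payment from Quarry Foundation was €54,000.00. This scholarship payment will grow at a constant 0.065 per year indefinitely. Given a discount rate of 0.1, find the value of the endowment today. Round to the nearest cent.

D₁ = D₀ × (1 + g) = €54,000.00 × 1.065 = €57,510.0000
Growing perpetuity: P = D₁ / (r − g) = €57,510.0000 / (0.1 − 0.065) = €1,643,142.86

€1643142.86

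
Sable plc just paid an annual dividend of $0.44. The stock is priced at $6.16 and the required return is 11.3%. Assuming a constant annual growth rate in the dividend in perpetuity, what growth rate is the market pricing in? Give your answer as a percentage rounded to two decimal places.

P = D₀(1+g)/(r−g) ⇒ P(r−g) = D₀(1+g) ⇒ g(P+D₀) = P·r − D₀
g = (P·r − D₀)/(P + D₀) = ($6.16×0.113 − $0.44) / ($6.16 + $0.44) = 0.038800

3.88%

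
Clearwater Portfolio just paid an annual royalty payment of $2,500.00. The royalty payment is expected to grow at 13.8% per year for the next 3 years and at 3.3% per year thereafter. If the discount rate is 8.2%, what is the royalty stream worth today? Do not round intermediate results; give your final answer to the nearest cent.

$69621.65

D_1 = 2845.00000
D_2 = 3237.61000
D_3 = 3684.40018
Terminal value at year 3: TV = D_3×(1+g_2)/(r−g_2) = 3805.98539/0.049 = 77673.17114
P_0 = D_1/(1+r)^1 + D_2/(1+r)^2 + D_3/(1+r)^3 + TV/(1+r)^3
    = 2629.39002 + 2765.47675 + 2908.60678 + 61318.17973 = 69621.65327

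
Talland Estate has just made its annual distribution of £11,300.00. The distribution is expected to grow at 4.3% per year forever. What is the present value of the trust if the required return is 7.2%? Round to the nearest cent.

D₁ = D₀ × (1 + g) = £11,300.00 × 1.043 = £11,785.9000
Growing perpetuity: P = D₁ / (r − g) = £11,785.9000 / (0.072 − 0.043) = £406,410.34

£406410.34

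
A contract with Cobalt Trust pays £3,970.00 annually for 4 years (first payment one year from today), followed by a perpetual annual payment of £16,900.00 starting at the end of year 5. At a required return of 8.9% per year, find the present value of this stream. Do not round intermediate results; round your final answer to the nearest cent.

PV of 4-year annuity: £3,970.00 × [1 − (1+0.089)^−4] / 0.089 = 12889.96951
Perpetuity value at year 4: £16,900.00 / 0.089 = 189887.64045
PV of perpetuity: 189887.64045 / (1+0.089)^4 = 135015.98183
Total PV = 12889.96951 + 135015.98183 = 147905.95134

£147905.95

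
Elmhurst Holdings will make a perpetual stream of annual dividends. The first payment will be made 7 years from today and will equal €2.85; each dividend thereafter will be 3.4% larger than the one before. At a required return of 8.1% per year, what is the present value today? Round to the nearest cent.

Value at end of year 6: C₁ / (r − g) = €2.85 / (0.081 − 0.034) = €60.6383
Discount to today: PV = €60.6383 / (1 + 0.081)^6 = €60.6383 / 1.595711 = €38.00

€38.00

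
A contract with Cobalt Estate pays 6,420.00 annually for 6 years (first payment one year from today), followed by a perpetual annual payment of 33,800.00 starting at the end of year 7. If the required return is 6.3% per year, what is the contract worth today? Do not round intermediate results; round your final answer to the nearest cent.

PV of 6-year annuity: 6,420.00 × [1 − (1+0.063)^−6] / 0.063 = 31273.83730
Perpetuity value at year 6: 33,800.00 / 0.063 = 536507.93651
PV of perpetuity: 536507.93651 / (1+0.063)^6 = 371857.51582
Total PV = 31273.83730 + 371857.51582 = 403131.35312

403131.35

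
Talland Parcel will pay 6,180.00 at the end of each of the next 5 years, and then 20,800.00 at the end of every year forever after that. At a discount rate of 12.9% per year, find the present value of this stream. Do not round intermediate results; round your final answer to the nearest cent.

PV of 5-year annuity: 6,180.00 × [1 − (1+0.129)^−5] / 0.129 = 21789.62999
Perpetuity value at year 5: 20,800.00 / 0.129 = 161240.31008
PV of perpetuity: 161240.31008 / (1+0.129)^5 = 87903.04410
Total PV = 21789.62999 + 87903.04410 = 109692.67409

109692.67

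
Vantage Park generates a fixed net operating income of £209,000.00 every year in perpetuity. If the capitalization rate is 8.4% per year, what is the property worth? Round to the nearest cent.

£2488095.24

Level perpetuity: PV = C / r = £209,000.00 / 0.084 = £2,488,095.24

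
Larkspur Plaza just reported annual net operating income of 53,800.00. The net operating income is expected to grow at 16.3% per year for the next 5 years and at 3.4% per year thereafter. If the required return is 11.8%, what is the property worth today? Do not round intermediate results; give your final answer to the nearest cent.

1109980.72

D_1 = 62569.40000
D_2 = 72768.21220
D_3 = 84629.43079
D_4 = 98424.02801
D_5 = 114467.14457
Terminal value at year 5: TV = D_5×(1+g_2)/(r−g_2) = 118359.02749/0.084 = 1409036.04152
P_0 = D_1/(1+r)^1 + D_2/(1+r)^2 + D_3/(1+r)^3 + D_4/(1+r)^4 + D_5/(1+r)^5 + TV/(1+r)^5
    = 55965.47406 + 58218.10942 + 60561.41436 + 62999.03837 + 65534.77784 + 806701.90823 = 1109980.72229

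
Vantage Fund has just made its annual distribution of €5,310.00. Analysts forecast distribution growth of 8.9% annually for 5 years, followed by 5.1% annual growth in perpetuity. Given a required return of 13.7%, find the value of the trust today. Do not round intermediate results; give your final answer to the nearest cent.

€75674.96

D_1 = 5782.59000
D_2 = 6297.24051
D_3 = 6857.69492
D_4 = 7468.02976
D_5 = 8132.68441
Terminal value at year 5: TV = D_5×(1+g_2)/(r−g_2) = 8547.45132/0.086 = 99388.96880
P_0 = D_1/(1+r)^1 + D_2/(1+r)^2 + D_3/(1+r)^3 + D_4/(1+r)^4 + D_5/(1+r)^5 + TV/(1+r)^5
    = 5085.83113 + 4871.12586 + 4665.48467 + 4468.52489 + 4279.88004 + 52304.11537 = 75674.96196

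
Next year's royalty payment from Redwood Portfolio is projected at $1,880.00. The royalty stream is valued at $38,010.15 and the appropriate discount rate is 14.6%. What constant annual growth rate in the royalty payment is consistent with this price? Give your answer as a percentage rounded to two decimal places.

P = D₁/(r−g) ⇒ g = r − D₁/P = 0.146 − $1,880.00/$38,010.15 = 0.096540

9.65%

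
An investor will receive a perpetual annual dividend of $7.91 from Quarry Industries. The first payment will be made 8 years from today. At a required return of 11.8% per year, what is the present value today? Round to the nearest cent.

$30.70

Value at end of year 7: C / r = $7.91 / 0.118 = $67.0339
Discount to today: PV = $67.0339 / (1 + 0.118)^7 = $67.0339 / 2.183195 = $30.70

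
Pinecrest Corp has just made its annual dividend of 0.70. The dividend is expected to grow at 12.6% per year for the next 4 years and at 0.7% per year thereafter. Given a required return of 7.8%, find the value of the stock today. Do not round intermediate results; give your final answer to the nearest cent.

14.94

D_1 = 0.78820
D_2 = 0.88751
D_3 = 0.99934
D_4 = 1.12526
Terminal value at year 4: TV = D_4×(1+g_2)/(r−g_2) = 1.13313/0.071 = 15.95963
P_0 = D_1/(1+r)^1 + D_2/(1+r)^2 + D_3/(1+r)^3 + D_4/(1+r)^4 + TV/(1+r)^4
    = 0.73117 + 0.76373 + 0.79773 + 0.83325 + 11.81810 = 14.94398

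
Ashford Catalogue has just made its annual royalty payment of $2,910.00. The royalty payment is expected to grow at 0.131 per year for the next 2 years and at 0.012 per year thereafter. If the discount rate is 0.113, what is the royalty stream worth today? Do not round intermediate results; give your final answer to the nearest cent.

D_1 = 3291.21000
D_2 = 3722.35851
Terminal value at year 2: TV = D_2×(1+g_2)/(r−g_2) = 3767.02681/0.101 = 37297.29517
P_0 = D_1/(1+r)^1 + D_2/(1+r)^2 + TV/(1+r)^2
    = 2957.06199 + 3004.88510 + 30108.35367 = 36070.30077

$36070.30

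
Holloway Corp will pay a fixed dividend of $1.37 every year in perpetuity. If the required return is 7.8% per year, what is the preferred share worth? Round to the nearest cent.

$17.56

Level perpetuity: PV = C / r = $1.37 / 0.078 = $17.56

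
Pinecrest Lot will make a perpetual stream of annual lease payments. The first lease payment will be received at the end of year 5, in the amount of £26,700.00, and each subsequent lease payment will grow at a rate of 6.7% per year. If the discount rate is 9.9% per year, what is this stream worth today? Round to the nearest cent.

Value at end of year 4: C₁ / (r − g) = £26,700.00 / (0.099 − 0.067) = £834,375.0000
Discount to today: PV = £834,375.0000 / (1 + 0.099)^4 = £834,375.0000 / 1.458783 = £571,966.40

£571966.40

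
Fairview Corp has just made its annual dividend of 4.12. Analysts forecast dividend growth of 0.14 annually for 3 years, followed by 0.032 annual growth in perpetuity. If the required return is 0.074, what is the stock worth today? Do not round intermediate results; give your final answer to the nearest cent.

D_1 = 4.69680
D_2 = 5.35435
D_3 = 6.10396
Terminal value at year 3: TV = D_3×(1+g_2)/(r−g_2) = 6.29929/0.042 = 149.98305
P_0 = D_1/(1+r)^1 + D_2/(1+r)^2 + D_3/(1+r)^3 + TV/(1+r)^3
    = 4.37318 + 4.64193 + 4.92719 + 121.06799 = 135.01029

135.01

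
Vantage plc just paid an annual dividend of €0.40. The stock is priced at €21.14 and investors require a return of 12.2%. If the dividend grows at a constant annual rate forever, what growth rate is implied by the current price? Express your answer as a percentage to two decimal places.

P = D₀(1+g)/(r−g) ⇒ P(r−g) = D₀(1+g) ⇒ g(P+D₀) = P·r − D₀
g = (P·r − D₀)/(P + D₀) = (€21.14×0.122 − €0.40) / (€21.14 + €0.40) = 0.101164

10.12%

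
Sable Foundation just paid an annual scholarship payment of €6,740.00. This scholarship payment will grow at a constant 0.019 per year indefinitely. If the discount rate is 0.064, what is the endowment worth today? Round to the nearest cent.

€152623.56

D₁ = D₀ × (1 + g) = €6,740.00 × 1.019 = €6,868.0600
Growing perpetuity: P = D₁ / (r − g) = €6,868.0600 / (0.064 − 0.019) = €152,623.56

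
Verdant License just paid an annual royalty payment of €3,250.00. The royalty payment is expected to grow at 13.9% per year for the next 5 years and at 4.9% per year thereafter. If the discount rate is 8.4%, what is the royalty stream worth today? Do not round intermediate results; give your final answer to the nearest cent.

D_1 = 3701.75000
D_2 = 4216.29325
D_3 = 4802.35801
D_4 = 5469.88578
D_5 = 6230.19990
Terminal value at year 5: TV = D_5×(1+g_2)/(r−g_2) = 6535.47969/0.035 = 186727.99123
P_0 = D_1/(1+r)^1 + D_2/(1+r)^2 + D_3/(1+r)^3 + D_4/(1+r)^4 + D_5/(1+r)^5 + TV/(1+r)^5
    = 3414.89852 + 3588.16367 + 3770.21995 + 3961.51339 + 4162.51269 + 124756.45172 = 143653.75994

€143653.76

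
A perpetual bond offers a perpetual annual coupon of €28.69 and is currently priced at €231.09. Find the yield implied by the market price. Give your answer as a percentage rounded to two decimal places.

12.42%

P = C/r ⇒ r = C/P = €28.69/€231.09 = 0.124151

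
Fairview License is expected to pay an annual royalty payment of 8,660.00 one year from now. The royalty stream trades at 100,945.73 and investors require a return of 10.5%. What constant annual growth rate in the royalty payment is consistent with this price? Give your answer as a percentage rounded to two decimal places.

P = D₁/(r−g) ⇒ g = r − D₁/P = 0.105 − 8,660.00/100,945.73 = 0.019211

1.92%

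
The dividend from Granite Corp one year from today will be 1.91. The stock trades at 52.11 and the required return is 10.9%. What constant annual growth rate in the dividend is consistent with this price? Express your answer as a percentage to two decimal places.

7.23%

P = D₁/(r−g) ⇒ g = r − D₁/P = 0.109 − 1.91/52.11 = 0.072347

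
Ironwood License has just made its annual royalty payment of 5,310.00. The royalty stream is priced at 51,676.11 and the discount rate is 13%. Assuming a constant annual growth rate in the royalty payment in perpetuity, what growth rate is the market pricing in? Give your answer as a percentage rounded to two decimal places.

P = D₀(1+g)/(r−g) ⇒ P(r−g) = D₀(1+g) ⇒ g(P+D₀) = P·r − D₀
g = (P·r − D₀)/(P + D₀) = (51,676.11×0.13 − 5,310.00) / (51,676.11 + 5,310.00) = 0.024706

2.47%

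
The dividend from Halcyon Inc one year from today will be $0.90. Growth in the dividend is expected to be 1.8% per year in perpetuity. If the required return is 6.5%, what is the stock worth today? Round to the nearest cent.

$19.15

Growing perpetuity: P = D₁ / (r − g) = $0.9000 / (0.065 − 0.018) = $19.15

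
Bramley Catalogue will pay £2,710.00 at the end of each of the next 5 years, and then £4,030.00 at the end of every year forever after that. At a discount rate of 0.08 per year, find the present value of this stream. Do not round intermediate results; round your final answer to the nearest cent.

£45104.62

PV of 5-year annuity: £2,710.00 × [1 − (1+0.08)^−5] / 0.08 = 10820.24420
Perpetuity value at year 5: £4,030.00 / 0.08 = 50375.00000
PV of perpetuity: 50375.00000 / (1+0.08)^5 = 34284.37855
Total PV = 10820.24420 + 34284.37855 = 45104.62275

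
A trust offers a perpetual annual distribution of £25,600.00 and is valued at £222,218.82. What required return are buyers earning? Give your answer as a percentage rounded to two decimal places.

11.52%

P = C/r ⇒ r = C/P = £25,600.00/£222,218.82 = 0.115202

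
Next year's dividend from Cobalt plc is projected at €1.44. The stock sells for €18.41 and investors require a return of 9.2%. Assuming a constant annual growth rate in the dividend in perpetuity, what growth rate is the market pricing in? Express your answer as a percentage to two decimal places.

1.38%

P = D₁/(r−g) ⇒ g = r − D₁/P = 0.092 − €1.44/€18.41 = 0.013782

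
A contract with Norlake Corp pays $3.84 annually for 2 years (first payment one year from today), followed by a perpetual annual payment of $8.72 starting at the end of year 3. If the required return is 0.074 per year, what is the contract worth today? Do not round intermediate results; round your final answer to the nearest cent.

PV of 2-year annuity: $3.84 × [1 − (1+0.074)^−2] / 0.074 = 6.90449
Perpetuity value at year 2: $8.72 / 0.074 = 117.83784
PV of perpetuity: 117.83784 / (1+0.074)^2 = 102.15890
Total PV = 6.90449 + 102.15890 = 109.06339

$109.06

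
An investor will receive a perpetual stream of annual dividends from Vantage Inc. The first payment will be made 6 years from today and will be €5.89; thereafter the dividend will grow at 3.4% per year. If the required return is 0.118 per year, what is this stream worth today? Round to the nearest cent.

€40.14

Value at end of year 5: C₁ / (r − g) = €5.89 / (0.118 − 0.034) = €70.1190
Discount to today: PV = €70.1190 / (1 + 0.118)^5 = €70.1190 / 1.746663 = €40.14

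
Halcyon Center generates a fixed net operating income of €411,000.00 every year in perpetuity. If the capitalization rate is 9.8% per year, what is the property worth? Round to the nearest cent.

€4193877.55

Level perpetuity: PV = C / r = €411,000.00 / 0.098 = €4,193,877.55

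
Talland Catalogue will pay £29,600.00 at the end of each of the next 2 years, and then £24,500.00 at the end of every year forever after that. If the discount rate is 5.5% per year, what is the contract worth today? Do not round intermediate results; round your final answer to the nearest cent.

PV of 2-year annuity: £29,600.00 × [1 − (1+0.055)^−2] / 0.055 = 54651.06354
Perpetuity value at year 2: £24,500.00 / 0.055 = 445454.54545
PV of perpetuity: 445454.54545 / (1+0.055)^2 = 400219.71245
Total PV = 54651.06354 + 400219.71245 = 454870.77600

£454870.78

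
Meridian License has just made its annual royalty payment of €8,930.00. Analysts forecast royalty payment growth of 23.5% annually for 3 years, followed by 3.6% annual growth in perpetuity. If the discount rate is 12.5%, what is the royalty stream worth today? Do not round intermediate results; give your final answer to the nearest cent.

€169898.35

D_1 = 11028.55000
D_2 = 13620.25925
D_3 = 16821.02017
Terminal value at year 3: TV = D_3×(1+g_2)/(r−g_2) = 17426.57690/0.089 = 195804.23483
P_0 = D_1/(1+r)^1 + D_2/(1+r)^2 + D_3/(1+r)^3 + TV/(1+r)^3
    = 9803.15556 + 10761.68632 + 11813.94009 + 137519.57234 = 169898.35431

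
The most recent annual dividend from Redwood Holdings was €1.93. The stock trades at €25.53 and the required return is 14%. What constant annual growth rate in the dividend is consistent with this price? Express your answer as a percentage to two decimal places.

5.99%

P = D₀(1+g)/(r−g) ⇒ P(r−g) = D₀(1+g) ⇒ g(P+D₀) = P·r − D₀
g = (P·r − D₀)/(P + D₀) = (€25.53×0.14 − €1.93) / (€25.53 + €1.93) = 0.059876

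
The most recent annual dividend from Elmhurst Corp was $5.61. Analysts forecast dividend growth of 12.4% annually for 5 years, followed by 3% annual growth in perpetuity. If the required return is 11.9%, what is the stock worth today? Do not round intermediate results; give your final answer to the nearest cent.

D_1 = 6.30564
D_2 = 7.08754
D_3 = 7.96639
D_4 = 8.95423
D_5 = 10.06455
Terminal value at year 5: TV = D_5×(1+g_2)/(r−g_2) = 10.36649/0.089 = 116.47739
P_0 = D_1/(1+r)^1 + D_2/(1+r)^2 + D_3/(1+r)^3 + D_4/(1+r)^4 + D_5/(1+r)^5 + TV/(1+r)^5
    = 5.63507 + 5.66025 + 5.68554 + 5.71094 + 5.73646 + 66.38825 = 94.81650

$94.82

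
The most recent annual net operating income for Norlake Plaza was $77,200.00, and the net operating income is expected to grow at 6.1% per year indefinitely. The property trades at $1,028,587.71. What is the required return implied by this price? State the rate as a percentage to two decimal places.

D₁ = $77,200.00 × 1.061 = $81,909.2000
P = D₁/(r − g) ⇒ r = D₁/P + g = $81,909.2000/$1,028,587.71 + 0.061 = 0.079633 + 0.061 = 0.140633

14.06%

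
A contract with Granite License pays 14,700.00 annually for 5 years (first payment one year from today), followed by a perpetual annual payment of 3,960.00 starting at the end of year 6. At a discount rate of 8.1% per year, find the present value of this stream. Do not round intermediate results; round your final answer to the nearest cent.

91657.81

PV of 5-year annuity: 14,700.00 × [1 − (1+0.081)^−5] / 0.081 = 58538.47023
Perpetuity value at year 5: 3,960.00 / 0.081 = 48888.88889
PV of perpetuity: 48888.88889 / (1+0.081)^5 = 33119.34181
Total PV = 58538.47023 + 33119.34181 = 91657.81204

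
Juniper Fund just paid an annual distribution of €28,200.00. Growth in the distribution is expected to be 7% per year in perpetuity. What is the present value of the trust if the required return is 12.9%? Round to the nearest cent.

D₁ = D₀ × (1 + g) = €28,200.00 × 1.07 = €30,174.0000
Growing perpetuity: P = D₁ / (r − g) = €30,174.0000 / (0.129 − 0.07) = €511,423.73

€511423.73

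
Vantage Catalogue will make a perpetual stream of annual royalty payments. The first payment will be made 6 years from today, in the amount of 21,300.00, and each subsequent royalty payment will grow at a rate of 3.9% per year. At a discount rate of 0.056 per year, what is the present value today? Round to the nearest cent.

Value at end of year 5: C₁ / (r − g) = 21,300.00 / (0.056 − 0.039) = 1,252,941.1765
Discount to today: PV = 1,252,941.1765 / (1 + 0.056)^5 = 1,252,941.1765 / 1.313166 = 954,137.78

954137.78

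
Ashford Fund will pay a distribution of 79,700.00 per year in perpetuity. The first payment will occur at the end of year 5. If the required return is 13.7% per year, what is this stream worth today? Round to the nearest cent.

348093.49

Value at end of year 4: C / r = 79,700.00 / 0.137 = 581,751.8248
Discount to today: PV = 581,751.8248 / (1 + 0.137)^4 = 581,751.8248 / 1.671252 = 348,093.49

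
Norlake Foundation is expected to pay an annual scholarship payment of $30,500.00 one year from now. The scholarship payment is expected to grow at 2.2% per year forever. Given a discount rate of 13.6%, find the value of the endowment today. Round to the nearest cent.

$267543.86

Growing perpetuity: P = D₁ / (r − g) = $30,500.0000 / (0.136 − 0.022) = $267,543.86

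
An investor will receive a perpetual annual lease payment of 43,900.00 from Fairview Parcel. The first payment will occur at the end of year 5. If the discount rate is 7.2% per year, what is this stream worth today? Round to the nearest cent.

Value at end of year 4: C / r = 43,900.00 / 0.072 = 609,722.2222
Discount to today: PV = 609,722.2222 / (1 + 0.072)^4 = 609,722.2222 / 1.320624 = 461,692.57

461692.57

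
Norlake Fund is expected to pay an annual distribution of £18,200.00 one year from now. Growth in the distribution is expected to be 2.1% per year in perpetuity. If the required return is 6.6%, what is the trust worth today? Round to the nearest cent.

£404444.44

Growing perpetuity: P = D₁ / (r − g) = £18,200.0000 / (0.066 − 0.021) = £404,444.44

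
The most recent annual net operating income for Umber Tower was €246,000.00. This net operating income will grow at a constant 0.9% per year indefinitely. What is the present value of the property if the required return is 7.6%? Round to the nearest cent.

€3704686.57

D₁ = D₀ × (1 + g) = €246,000.00 × 1.009 = €248,214.0000
Growing perpetuity: P = D₁ / (r − g) = €248,214.0000 / (0.076 − 0.009) = €3,704,686.57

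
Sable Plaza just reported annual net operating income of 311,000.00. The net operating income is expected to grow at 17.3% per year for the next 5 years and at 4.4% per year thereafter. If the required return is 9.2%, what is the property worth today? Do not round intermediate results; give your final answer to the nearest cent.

D_1 = 364803.00000
D_2 = 427913.91900
D_3 = 501943.02699
D_4 = 588779.17066
D_5 = 690637.96718
Terminal value at year 5: TV = D_5×(1+g_2)/(r−g_2) = 721026.03774/0.048 = 15021375.78615
P_0 = D_1/(1+r)^1 + D_2/(1+r)^2 + D_3/(1+r)^3 + D_4/(1+r)^4 + D_5/(1+r)^5 + TV/(1+r)^5
    = 334068.68132 + 358848.50109 + 385466.38441 + 414058.67116 + 444771.81436 + 9673786.96223 = 11611001.01457

11611001.01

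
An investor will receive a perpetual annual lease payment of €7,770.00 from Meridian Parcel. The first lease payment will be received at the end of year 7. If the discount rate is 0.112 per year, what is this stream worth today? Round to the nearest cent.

€36692.24

Value at end of year 6: C / r = €7,770.00 / 0.112 = €69,375.0000
Discount to today: PV = €69,375.0000 / (1 + 0.112)^6 = €69,375.0000 / 1.890727 = €36,692.24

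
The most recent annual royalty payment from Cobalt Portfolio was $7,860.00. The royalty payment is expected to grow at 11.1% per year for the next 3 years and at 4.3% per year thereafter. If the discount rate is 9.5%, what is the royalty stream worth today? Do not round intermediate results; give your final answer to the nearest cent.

D_1 = 8732.46000
D_2 = 9701.76306
D_3 = 10778.65876
Terminal value at year 3: TV = D_3×(1+g_2)/(r−g_2) = 11242.14109/0.052 = 216195.02089
P_0 = D_1/(1+r)^1 + D_2/(1+r)^2 + D_3/(1+r)^3 + TV/(1+r)^3
    = 7974.84932 + 8091.37679 + 8209.60696 + 164665.77031 = 188941.60337

$188941.60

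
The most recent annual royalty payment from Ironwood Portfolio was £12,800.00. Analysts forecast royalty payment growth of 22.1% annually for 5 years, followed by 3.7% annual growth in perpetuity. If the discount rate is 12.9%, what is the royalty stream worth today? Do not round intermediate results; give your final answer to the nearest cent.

£294909.51

D_1 = 15628.80000
D_2 = 19082.76480
D_3 = 23300.05582
D_4 = 28449.36816
D_5 = 34736.67852
Terminal value at year 5: TV = D_5×(1+g_2)/(r−g_2) = 36021.93563/0.092 = 391542.77853
P_0 = D_1/(1+r)^1 + D_2/(1+r)^2 + D_3/(1+r)^3 + D_4/(1+r)^4 + D_5/(1+r)^5 + TV/(1+r)^5
    = 13843.04694 + 14971.08974 + 16191.05454 + 17510.43188 + 18937.32270 + 213456.56128 = 294909.50708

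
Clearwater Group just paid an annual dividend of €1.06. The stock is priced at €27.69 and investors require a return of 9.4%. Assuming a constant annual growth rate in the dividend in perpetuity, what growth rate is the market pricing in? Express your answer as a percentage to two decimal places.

P = D₀(1+g)/(r−g) ⇒ P(r−g) = D₀(1+g) ⇒ g(P+D₀) = P·r − D₀
g = (P·r − D₀)/(P + D₀) = (€27.69×0.094 − €1.06) / (€27.69 + €1.06) = 0.053665

5.37%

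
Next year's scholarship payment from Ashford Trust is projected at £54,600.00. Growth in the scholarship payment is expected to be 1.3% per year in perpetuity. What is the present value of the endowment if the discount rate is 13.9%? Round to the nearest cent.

Growing perpetuity: P = D₁ / (r − g) = £54,600.0000 / (0.139 − 0.013) = £433,333.33

£433333.33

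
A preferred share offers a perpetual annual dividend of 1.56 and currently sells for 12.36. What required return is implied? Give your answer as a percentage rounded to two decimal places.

P = C/r ⇒ r = C/P = 1.56/12.36 = 0.126214

12.62%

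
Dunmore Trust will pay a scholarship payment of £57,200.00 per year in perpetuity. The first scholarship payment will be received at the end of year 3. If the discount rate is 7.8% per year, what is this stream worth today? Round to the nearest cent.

£631050.19

Value at end of year 2: C / r = £57,200.00 / 0.078 = £733,333.3333
Discount to today: PV = £733,333.3333 / (1 + 0.078)^2 = £733,333.3333 / 1.162084 = £631,050.19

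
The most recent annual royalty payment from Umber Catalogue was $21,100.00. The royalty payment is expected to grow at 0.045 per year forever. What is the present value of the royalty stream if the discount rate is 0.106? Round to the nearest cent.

D₁ = D₀ × (1 + g) = $21,100.00 × 1.045 = $22,049.5000
Growing perpetuity: P = D₁ / (r − g) = $22,049.5000 / (0.106 − 0.045) = $361,467.21

$361467.21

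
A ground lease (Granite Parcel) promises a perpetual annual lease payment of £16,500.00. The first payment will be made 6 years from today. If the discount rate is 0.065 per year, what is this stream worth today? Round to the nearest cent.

Value at end of year 5: C / r = £16,500.00 / 0.065 = £253,846.1538
Discount to today: PV = £253,846.1538 / (1 + 0.065)^5 = £253,846.1538 / 1.370087 = £185,277.44

£185277.44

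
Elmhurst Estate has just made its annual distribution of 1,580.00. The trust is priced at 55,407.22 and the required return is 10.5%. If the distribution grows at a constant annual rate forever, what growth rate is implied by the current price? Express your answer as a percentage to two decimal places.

P = D₀(1+g)/(r−g) ⇒ P(r−g) = D₀(1+g) ⇒ g(P+D₀) = P·r − D₀
g = (P·r − D₀)/(P + D₀) = (55,407.22×0.105 − 1,580.00) / (55,407.22 + 1,580.00) = 0.074363

7.44%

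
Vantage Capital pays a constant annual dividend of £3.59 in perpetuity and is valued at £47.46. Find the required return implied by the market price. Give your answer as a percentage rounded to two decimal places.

7.56%

P = C/r ⇒ r = C/P = £3.59/£47.46 = 0.075643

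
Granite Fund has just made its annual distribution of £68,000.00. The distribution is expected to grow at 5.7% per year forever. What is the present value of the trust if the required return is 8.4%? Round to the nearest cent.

D₁ = D₀ × (1 + g) = £68,000.00 × 1.057 = £71,876.0000
Growing perpetuity: P = D₁ / (r − g) = £71,876.0000 / (0.084 − 0.057) = £2,662,074.07

£2662074.07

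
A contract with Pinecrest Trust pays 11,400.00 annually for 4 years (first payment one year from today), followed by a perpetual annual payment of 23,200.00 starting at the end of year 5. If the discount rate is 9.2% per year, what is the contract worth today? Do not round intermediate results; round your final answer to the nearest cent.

214112.44

PV of 4-year annuity: 11,400.00 × [1 − (1+0.092)^−4] / 0.092 = 36771.25471
Perpetuity value at year 4: 23,200.00 / 0.092 = 252173.91304
PV of perpetuity: 252173.91304 / (1+0.092)^4 = 177341.18417
Total PV = 36771.25471 + 177341.18417 = 214112.43887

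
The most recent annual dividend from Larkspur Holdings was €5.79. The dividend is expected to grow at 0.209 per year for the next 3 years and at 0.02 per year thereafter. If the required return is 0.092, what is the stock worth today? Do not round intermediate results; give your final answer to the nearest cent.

D_1 = 7.00011
D_2 = 8.46313
D_3 = 10.23193
Terminal value at year 3: TV = D_3×(1+g_2)/(r−g_2) = 10.43657/0.072 = 144.95231
P_0 = D_1/(1+r)^1 + D_2/(1+r)^2 + D_3/(1+r)^3 + TV/(1+r)^3
    = 6.41036 + 7.09718 + 7.85759 + 111.31591 = 132.68104

€132.68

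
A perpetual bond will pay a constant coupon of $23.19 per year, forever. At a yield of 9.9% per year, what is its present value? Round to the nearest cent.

Level perpetuity: PV = C / r = $23.19 / 0.099 = $234.24

$234.24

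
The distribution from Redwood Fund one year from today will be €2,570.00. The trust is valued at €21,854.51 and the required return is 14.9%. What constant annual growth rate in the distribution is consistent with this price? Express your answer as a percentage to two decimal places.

P = D₁/(r−g) ⇒ g = r − D₁/P = 0.149 − €2,570.00/€21,854.51 = 0.031404

3.14%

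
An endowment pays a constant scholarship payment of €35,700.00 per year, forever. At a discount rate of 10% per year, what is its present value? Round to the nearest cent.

€357000.00

Level perpetuity: PV = C / r = €35,700.00 / 0.1 = €357,000.00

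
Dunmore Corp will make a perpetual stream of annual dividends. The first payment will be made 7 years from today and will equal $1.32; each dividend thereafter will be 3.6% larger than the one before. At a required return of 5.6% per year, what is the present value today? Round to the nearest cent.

$47.59

Value at end of year 6: C₁ / (r − g) = $1.32 / (0.056 − 0.036) = $66.0000
Discount to today: PV = $66.0000 / (1 + 0.056)^6 = $66.0000 / 1.386703 = $47.59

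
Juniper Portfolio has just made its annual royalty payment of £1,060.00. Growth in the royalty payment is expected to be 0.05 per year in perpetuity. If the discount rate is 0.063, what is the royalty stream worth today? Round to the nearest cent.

D₁ = D₀ × (1 + g) = £1,060.00 × 1.05 = £1,113.0000
Growing perpetuity: P = D₁ / (r − g) = £1,113.0000 / (0.063 − 0.05) = £85,615.38

£85615.38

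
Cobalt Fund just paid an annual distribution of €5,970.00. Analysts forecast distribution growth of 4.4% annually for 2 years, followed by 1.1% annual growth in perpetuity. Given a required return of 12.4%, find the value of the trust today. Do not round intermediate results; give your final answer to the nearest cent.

D_1 = 6232.68000
D_2 = 6506.91792
Terminal value at year 2: TV = D_2×(1+g_2)/(r−g_2) = 6578.49402/0.113 = 58216.76121
P_0 = D_1/(1+r)^1 + D_2/(1+r)^2 + TV/(1+r)^2
    = 5545.08897 + 5150.42071 + 46080.31276 = 56775.82244

€56775.82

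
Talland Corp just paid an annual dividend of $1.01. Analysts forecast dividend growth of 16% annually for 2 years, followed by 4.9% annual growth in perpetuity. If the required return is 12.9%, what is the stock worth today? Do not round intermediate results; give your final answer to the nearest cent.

D_1 = 1.17160
D_2 = 1.35906
Terminal value at year 2: TV = D_2×(1+g_2)/(r−g_2) = 1.42565/0.08 = 17.82062
P_0 = D_1/(1+r)^1 + D_2/(1+r)^2 + TV/(1+r)^2
    = 1.03773 + 1.06623 + 13.98089 = 16.08485

$16.08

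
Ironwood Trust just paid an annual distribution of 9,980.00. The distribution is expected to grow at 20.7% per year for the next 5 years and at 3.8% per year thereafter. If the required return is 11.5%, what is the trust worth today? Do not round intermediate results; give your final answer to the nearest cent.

263683.54

D_1 = 12045.86000
D_2 = 14539.35302
D_3 = 17548.99910
D_4 = 21181.64191
D_5 = 25566.24178
Terminal value at year 5: TV = D_5×(1+g_2)/(r−g_2) = 26537.75897/0.077 = 344646.22040
P_0 = D_1/(1+r)^1 + D_2/(1+r)^2 + D_3/(1+r)^3 + D_4/(1+r)^4 + D_5/(1+r)^5 + TV/(1+r)^5
    = 10803.46188 + 11694.86860 + 12659.82637 + 13704.40397 + 14835.17094 + 199985.81084 = 263683.54261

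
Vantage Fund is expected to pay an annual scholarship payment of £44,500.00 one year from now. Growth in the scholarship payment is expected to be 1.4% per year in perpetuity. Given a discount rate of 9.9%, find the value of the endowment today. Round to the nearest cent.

Growing perpetuity: P = D₁ / (r − g) = £44,500.0000 / (0.099 − 0.014) = £523,529.41

£523529.41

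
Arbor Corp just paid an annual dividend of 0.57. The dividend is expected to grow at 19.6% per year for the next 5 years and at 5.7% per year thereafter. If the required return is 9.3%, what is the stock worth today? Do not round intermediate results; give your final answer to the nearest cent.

30.02

D_1 = 0.68172
D_2 = 0.81534
D_3 = 0.97514
D_4 = 1.16627
D_5 = 1.39486
Terminal value at year 5: TV = D_5×(1+g_2)/(r−g_2) = 1.47437/0.036 = 40.95465
P_0 = D_1/(1+r)^1 + D_2/(1+r)^2 + D_3/(1+r)^3 + D_4/(1+r)^4 + D_5/(1+r)^5 + TV/(1+r)^5
    = 0.62371 + 0.68249 + 0.74681 + 0.81718 + 0.89419 + 26.25442 = 30.01880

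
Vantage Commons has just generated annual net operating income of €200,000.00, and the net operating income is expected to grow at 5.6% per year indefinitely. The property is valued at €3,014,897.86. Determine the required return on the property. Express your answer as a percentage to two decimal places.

12.61%

D₁ = €200,000.00 × 1.056 = €211,200.0000
P = D₁/(r − g) ⇒ r = D₁/P + g = €211,200.0000/€3,014,897.86 + 0.056 = 0.070052 + 0.056 = 0.126052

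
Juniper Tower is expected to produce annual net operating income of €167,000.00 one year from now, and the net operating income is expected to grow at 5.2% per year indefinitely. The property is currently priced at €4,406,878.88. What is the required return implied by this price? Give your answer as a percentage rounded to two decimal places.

P = D₁/(r − g) ⇒ r = D₁/P + g = €167,000.0000/€4,406,878.88 + 0.052 = 0.037895 + 0.052 = 0.089895

8.99%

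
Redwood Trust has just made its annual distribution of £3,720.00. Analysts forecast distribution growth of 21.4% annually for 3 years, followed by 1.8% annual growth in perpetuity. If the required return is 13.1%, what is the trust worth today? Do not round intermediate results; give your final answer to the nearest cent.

£54325.39

D_1 = 4516.08000
D_2 = 5482.52112
D_3 = 6655.78064
Terminal value at year 3: TV = D_3×(1+g_2)/(r−g_2) = 6775.58469/0.113 = 59960.92647
P_0 = D_1/(1+r)^1 + D_2/(1+r)^2 + D_3/(1+r)^3 + TV/(1+r)^3
    = 3992.99735 + 4286.02898 + 4600.56515 + 41445.79932 = 54325.39080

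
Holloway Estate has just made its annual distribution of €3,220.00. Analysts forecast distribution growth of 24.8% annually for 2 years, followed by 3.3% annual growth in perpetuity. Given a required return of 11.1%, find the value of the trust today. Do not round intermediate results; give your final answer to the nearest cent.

€61490.12

D_1 = 4018.56000
D_2 = 5015.16288
Terminal value at year 2: TV = D_2×(1+g_2)/(r−g_2) = 5180.66326/0.078 = 66418.75968
P_0 = D_1/(1+r)^1 + D_2/(1+r)^2 + TV/(1+r)^2
    = 3617.06571 + 4063.09451 + 53809.95679 = 61490.11701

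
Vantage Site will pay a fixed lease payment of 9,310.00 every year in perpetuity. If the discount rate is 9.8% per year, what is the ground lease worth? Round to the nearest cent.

95000.00

Level perpetuity: PV = C / r = 9,310.00 / 0.098 = 95,000.00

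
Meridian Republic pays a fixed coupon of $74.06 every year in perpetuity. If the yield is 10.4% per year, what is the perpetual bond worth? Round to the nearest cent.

Level perpetuity: PV = C / r = $74.06 / 0.104 = $712.12

$712.12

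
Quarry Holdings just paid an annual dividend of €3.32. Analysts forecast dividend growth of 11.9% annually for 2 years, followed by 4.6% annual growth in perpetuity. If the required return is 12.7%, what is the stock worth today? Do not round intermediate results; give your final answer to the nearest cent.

D_1 = 3.71508
D_2 = 4.15717
Terminal value at year 2: TV = D_2×(1+g_2)/(r−g_2) = 4.34840/0.081 = 53.68401
P_0 = D_1/(1+r)^1 + D_2/(1+r)^2 + TV/(1+r)^2
    = 3.29643 + 3.27303 + 42.26658 = 48.83604

€48.84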